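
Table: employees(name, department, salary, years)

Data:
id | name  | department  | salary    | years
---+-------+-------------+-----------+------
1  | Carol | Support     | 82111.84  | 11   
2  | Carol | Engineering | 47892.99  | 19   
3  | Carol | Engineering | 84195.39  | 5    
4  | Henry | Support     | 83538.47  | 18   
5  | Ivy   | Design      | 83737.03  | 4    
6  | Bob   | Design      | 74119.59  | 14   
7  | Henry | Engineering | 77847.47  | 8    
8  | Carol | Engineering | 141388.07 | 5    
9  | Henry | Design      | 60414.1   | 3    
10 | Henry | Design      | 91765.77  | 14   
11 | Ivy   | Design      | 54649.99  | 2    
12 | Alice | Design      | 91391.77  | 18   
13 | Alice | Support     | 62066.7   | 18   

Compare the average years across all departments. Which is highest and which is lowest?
SELECT department, AVG(years)
FROM employees
GROUP BY department
ORDER BY AVG(years)

All groups:
  Design: 9.17
  Engineering: 9.25
  Support: 15.67

Highest: Support (15.67)
Lowest: Design (9.17)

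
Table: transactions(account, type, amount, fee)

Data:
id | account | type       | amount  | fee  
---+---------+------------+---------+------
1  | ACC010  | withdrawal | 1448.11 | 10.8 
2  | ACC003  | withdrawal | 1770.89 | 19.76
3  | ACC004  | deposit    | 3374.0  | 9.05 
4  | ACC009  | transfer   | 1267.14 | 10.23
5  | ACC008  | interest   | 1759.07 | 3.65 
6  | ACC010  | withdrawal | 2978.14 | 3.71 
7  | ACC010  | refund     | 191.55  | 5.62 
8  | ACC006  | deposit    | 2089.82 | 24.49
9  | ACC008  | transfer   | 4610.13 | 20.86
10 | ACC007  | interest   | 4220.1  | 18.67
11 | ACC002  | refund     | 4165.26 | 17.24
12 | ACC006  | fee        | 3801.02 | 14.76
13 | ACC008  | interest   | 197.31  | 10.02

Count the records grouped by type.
SELECT type, COUNT(*) as count
FROM transactions
GROUP BY type

Result:
  deposit: 2
  fee: 1
  interest: 3
  refund: 2
  transfer: 2
  withdrawal: 3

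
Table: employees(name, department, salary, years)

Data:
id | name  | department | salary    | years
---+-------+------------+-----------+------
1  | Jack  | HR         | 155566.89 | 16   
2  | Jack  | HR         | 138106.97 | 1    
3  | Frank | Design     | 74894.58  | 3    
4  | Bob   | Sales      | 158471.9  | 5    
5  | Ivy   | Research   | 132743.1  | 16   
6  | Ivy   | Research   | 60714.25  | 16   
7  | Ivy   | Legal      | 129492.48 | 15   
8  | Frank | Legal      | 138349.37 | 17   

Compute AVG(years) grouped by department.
SELECT department, AVG(years) as result
FROM employees
GROUP BY department

Result:
  Design: 3.00
  HR: 8.50
  Legal: 16.00
  Research: 16.00
  Sales: 5.00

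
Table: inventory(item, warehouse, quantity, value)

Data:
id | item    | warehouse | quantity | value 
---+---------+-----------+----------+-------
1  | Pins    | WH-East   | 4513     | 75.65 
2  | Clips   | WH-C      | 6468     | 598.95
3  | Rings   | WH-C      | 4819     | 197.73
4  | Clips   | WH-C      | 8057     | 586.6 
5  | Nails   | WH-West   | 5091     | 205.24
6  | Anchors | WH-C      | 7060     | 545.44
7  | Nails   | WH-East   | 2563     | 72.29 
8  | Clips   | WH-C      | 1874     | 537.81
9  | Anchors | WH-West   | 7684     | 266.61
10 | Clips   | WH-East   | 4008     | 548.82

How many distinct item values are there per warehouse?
SELECT warehouse, COUNT(DISTINCT item)
FROM inventory
GROUP BY warehouse

Result:
  WH-C: 3 distinct
  WH-East: 3 distinct
  WH-West: 2 distinct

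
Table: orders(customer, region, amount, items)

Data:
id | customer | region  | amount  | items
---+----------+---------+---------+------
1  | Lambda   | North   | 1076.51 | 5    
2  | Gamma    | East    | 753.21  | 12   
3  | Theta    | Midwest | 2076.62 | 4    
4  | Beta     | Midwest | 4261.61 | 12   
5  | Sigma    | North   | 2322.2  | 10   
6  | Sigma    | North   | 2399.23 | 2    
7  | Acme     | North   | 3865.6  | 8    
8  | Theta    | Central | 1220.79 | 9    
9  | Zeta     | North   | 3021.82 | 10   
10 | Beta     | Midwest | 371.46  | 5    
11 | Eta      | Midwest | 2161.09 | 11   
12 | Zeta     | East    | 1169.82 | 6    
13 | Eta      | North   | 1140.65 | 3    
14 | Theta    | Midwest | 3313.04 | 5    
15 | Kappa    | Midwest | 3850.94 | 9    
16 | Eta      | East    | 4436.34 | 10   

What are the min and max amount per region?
SELECT region, MIN(amount), MAX(amount)
FROM orders
GROUP BY region

Result:
  Central: min=1220.79, max=1220.79
  East: min=753.21, max=4436.34
  Midwest: min=371.46, max=4261.61
  North: min=1076.51, max=3865.60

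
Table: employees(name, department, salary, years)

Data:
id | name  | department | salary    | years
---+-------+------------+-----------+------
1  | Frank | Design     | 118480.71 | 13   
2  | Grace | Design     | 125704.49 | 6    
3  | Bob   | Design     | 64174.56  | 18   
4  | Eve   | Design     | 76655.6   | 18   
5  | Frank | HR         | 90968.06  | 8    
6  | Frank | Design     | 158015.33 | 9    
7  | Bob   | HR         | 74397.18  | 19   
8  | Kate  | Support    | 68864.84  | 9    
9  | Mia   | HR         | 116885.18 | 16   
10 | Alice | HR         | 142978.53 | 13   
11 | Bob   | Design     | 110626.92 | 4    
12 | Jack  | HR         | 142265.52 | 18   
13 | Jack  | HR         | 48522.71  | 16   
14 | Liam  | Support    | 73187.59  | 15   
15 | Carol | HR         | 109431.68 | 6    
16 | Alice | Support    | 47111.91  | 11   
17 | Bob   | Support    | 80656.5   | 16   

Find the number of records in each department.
SELECT department, COUNT(*) as count
FROM employees
GROUP BY department

Result:
  Design: 6
  HR: 7
  Support: 4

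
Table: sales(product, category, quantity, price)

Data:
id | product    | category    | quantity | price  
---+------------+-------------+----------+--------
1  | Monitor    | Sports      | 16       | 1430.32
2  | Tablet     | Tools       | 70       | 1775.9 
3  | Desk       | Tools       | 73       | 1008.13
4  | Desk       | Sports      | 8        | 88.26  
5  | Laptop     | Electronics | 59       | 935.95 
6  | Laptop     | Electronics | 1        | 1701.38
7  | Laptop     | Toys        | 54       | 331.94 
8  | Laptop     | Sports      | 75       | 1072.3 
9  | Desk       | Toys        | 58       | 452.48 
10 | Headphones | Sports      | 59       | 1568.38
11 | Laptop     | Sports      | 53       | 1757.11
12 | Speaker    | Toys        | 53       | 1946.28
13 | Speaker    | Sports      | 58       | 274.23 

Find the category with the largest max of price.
SELECT category, MAX(price) as val
FROM sales
GROUP BY category
ORDER BY val DESC
LIMIT 1

Result: Toys with max(price) = 1946.28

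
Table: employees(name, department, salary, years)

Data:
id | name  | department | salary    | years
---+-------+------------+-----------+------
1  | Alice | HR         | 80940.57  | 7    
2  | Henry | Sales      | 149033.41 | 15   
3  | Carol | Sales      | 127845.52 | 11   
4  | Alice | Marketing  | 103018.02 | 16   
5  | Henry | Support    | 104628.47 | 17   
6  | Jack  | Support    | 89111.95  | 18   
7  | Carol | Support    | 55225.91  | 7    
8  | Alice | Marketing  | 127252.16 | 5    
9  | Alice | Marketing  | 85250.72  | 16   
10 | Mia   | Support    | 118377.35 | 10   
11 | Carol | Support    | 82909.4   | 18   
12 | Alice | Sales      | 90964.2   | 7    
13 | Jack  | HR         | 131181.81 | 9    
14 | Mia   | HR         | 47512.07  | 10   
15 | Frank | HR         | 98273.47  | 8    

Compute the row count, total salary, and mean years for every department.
SELECT department,
       COUNT(*) as cnt,
       SUM(salary) as total_salary,
       AVG(years) as avg_years
FROM employees
GROUP BY department

Result:
  HR: 4 records, 357907.92 total salary, 8.50 avg years
  Marketing: 3 records, 315520.90 total salary, 12.33 avg years
  Sales: 3 records, 367843.13 total salary, 11.00 avg years
  Support: 5 records, 450253.08 total salary, 14.00 avg years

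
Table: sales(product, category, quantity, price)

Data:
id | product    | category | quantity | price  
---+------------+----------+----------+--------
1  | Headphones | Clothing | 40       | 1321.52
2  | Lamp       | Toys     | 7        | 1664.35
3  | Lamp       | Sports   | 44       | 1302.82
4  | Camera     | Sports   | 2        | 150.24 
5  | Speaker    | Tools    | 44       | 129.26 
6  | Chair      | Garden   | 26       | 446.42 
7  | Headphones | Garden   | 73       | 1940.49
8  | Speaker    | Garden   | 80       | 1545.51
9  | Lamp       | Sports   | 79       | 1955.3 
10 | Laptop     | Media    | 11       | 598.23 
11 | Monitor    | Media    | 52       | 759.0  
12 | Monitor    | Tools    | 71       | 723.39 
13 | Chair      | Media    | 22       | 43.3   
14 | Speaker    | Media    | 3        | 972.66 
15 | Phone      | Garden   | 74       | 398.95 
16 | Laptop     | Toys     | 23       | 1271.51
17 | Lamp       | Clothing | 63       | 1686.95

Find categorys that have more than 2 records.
SELECT category, COUNT(*) as cnt
FROM sales
GROUP BY category
HAVING COUNT(*) > 2

Result:
  Garden: 4
  Media: 4
  Sports: 3

Note: HAVING filters groups after aggregation, WHERE filters rows before.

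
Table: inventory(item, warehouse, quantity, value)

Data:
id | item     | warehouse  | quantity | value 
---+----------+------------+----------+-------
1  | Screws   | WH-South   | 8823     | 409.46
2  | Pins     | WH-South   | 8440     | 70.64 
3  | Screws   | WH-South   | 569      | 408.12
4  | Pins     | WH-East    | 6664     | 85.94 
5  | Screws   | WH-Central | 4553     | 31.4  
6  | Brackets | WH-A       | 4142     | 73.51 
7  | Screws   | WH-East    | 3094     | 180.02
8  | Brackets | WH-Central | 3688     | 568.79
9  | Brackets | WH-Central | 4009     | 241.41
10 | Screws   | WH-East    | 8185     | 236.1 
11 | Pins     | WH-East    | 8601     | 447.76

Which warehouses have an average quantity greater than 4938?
SELECT warehouse, AVG(quantity)
FROM inventory
GROUP BY warehouse
HAVING AVG(quantity) > 4938

Result:
  WH-East: avg=6636.00
  WH-South: avg=5944.00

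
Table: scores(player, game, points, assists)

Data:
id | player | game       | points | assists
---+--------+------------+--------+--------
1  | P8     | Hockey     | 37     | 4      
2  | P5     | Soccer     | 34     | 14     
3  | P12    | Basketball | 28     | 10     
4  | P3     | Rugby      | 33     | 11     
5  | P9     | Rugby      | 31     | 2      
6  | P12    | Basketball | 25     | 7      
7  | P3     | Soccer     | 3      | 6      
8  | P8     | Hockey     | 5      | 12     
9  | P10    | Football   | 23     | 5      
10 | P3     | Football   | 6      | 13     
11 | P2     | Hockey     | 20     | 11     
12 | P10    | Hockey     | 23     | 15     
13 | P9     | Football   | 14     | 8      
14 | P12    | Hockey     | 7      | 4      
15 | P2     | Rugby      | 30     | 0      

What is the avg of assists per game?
SELECT game, AVG(assists) as result
FROM scores
GROUP BY game

Result:
  Basketball: 8.50
  Football: 8.67
  Hockey: 9.20
  Rugby: 4.33
  Soccer: 10.00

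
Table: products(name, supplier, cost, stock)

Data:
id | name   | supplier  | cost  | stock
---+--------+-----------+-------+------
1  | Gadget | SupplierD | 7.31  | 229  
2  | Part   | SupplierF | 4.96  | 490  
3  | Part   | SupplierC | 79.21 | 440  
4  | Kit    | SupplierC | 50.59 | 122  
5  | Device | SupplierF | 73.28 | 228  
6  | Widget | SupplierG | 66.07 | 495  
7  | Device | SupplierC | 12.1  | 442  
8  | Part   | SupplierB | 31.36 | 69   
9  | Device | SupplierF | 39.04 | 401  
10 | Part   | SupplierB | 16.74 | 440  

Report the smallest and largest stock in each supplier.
SELECT supplier, MIN(stock), MAX(stock)
FROM products
GROUP BY supplier

Result:
  SupplierB: min=69, max=440
  SupplierC: min=122, max=442
  SupplierD: min=229, max=229
  SupplierF: min=228, max=490
  SupplierG: min=495, max=495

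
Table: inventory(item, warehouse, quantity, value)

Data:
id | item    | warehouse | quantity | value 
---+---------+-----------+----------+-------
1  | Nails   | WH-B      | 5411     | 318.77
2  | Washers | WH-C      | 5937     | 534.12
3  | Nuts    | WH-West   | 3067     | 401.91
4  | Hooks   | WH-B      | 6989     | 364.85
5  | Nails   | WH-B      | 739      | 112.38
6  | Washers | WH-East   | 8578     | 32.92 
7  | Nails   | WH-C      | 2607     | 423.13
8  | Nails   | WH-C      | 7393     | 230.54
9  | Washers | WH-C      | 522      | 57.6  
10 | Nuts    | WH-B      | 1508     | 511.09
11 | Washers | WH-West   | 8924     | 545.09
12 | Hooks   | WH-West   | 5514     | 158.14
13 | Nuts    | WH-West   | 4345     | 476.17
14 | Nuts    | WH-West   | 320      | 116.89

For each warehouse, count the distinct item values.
SELECT warehouse, COUNT(DISTINCT item)
FROM inventory
GROUP BY warehouse

Result:
  WH-B: 3 distinct
  WH-C: 2 distinct
  WH-East: 1 distinct
  WH-West: 3 distinct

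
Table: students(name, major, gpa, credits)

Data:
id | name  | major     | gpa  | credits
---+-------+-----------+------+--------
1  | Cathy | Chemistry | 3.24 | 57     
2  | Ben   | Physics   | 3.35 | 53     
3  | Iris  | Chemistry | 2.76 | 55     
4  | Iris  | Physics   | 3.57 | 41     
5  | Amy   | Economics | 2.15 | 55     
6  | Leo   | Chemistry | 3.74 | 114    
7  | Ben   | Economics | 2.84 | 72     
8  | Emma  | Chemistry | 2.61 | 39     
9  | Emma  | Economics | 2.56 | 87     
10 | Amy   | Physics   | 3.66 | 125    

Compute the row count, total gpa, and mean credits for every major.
SELECT major,
       COUNT(*) as cnt,
       SUM(gpa) as total_gpa,
       AVG(credits) as avg_credits
FROM students
GROUP BY major

Result:
  Chemistry: 4 records, 12.35 total gpa, 66.25 avg credits
  Economics: 3 records, 7.55 total gpa, 71.33 avg credits
  Physics: 3 records, 10.58 total gpa, 73.00 avg credits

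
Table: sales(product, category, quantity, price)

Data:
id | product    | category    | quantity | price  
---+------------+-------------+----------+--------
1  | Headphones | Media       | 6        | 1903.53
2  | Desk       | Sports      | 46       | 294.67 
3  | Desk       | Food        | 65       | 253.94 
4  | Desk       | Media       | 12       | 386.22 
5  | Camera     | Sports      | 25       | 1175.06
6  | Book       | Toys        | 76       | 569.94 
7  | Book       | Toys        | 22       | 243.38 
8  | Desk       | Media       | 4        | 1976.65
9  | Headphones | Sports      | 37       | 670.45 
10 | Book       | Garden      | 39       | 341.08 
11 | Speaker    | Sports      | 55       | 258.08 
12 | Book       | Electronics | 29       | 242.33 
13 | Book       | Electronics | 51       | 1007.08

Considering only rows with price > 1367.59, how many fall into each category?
SELECT category, COUNT(*)
FROM sales
WHERE price > 1367.59
GROUP BY category

Note: WHERE filters rows before grouping.

Result:
  Media: 2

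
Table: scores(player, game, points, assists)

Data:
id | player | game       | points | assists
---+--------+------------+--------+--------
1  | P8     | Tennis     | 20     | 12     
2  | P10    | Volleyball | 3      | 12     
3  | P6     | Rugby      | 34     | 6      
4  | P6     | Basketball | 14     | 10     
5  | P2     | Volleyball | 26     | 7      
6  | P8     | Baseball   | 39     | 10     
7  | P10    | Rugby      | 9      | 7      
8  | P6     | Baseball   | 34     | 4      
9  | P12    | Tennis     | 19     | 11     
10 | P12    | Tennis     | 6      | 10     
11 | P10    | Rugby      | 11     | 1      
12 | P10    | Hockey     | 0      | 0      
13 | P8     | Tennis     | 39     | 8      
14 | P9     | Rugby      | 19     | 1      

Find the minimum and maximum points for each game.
SELECT game, MIN(points), MAX(points)
FROM scores
GROUP BY game

Result:
  Baseball: min=34, max=39
  Basketball: min=14, max=14
  Hockey: min=0, max=0
  Rugby: min=9, max=34
  Tennis: min=6, max=39
  Volleyball: min=3, max=26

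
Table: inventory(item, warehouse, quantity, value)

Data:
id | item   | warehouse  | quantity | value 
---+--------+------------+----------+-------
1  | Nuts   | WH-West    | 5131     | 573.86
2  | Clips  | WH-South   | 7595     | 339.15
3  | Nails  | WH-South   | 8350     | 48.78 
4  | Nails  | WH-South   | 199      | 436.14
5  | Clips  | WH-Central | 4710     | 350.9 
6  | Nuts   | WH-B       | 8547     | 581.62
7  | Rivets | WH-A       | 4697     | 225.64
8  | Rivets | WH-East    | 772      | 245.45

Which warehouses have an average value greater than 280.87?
SELECT warehouse, AVG(value)
FROM inventory
GROUP BY warehouse
HAVING AVG(value) > 280.87

Result:
  WH-B: avg=581.62
  WH-Central: avg=350.90
  WH-West: avg=573.86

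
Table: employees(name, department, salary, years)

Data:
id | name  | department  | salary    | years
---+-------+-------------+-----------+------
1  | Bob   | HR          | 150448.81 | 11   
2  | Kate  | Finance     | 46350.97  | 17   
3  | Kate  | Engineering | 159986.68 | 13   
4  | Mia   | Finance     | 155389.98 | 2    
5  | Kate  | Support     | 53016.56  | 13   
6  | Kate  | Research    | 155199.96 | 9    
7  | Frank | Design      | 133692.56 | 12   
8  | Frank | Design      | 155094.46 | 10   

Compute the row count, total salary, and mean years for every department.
SELECT department,
       COUNT(*) as cnt,
       SUM(salary) as total_salary,
       AVG(years) as avg_years
FROM employees
GROUP BY department

Result:
  Design: 2 records, 288787.02 total salary, 11.00 avg years
  Engineering: 1 records, 159986.68 total salary, 13.00 avg years
  Finance: 2 records, 201740.95 total salary, 9.50 avg years
  HR: 1 records, 150448.81 total salary, 11.00 avg years
  Research: 1 records, 155199.96 total salary, 9.00 avg years
  Support: 1 records, 53016.56 total salary, 13.00 avg years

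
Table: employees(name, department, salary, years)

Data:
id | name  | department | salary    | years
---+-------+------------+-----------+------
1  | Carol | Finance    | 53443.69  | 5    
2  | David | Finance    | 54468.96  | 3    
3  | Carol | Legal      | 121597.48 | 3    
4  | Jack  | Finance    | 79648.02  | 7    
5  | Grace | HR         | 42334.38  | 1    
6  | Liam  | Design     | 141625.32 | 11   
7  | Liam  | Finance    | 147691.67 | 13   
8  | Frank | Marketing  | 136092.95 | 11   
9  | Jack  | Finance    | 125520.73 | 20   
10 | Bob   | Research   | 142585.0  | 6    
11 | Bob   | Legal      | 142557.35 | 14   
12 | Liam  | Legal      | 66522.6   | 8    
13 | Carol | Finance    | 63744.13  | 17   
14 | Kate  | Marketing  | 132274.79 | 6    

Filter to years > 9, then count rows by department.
SELECT department, COUNT(*)
FROM employees
WHERE years > 9
GROUP BY department

Note: WHERE filters rows before grouping.

Result:
  Design: 1
  Finance: 3
  Legal: 1
  Marketing: 1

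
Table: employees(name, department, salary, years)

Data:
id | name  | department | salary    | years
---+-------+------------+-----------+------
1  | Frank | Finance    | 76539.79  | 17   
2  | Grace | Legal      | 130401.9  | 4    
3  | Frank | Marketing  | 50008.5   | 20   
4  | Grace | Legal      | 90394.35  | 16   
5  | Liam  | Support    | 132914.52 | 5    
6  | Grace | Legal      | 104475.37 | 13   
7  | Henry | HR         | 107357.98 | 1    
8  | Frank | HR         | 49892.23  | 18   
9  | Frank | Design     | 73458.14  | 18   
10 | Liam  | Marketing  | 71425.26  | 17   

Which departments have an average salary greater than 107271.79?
SELECT department, AVG(salary)
FROM employees
GROUP BY department
HAVING AVG(salary) > 107271.79

Result:
  Legal: avg=108423.87
  Support: avg=132914.52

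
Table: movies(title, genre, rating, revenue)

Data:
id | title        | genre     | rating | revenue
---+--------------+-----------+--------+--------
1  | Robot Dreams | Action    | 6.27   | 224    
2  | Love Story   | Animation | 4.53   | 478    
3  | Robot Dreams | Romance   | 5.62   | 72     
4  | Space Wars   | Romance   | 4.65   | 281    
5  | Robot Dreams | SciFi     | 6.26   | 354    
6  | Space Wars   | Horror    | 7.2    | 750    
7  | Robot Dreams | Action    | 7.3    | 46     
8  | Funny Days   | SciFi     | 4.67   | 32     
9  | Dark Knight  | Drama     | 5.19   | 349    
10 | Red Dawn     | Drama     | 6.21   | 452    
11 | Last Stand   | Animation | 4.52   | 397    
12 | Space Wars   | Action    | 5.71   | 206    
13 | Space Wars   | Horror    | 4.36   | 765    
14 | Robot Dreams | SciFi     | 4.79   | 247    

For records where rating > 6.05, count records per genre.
SELECT genre, COUNT(*)
FROM movies
WHERE rating > 6.05
GROUP BY genre

Note: WHERE filters rows before grouping.

Result:
  Action: 2
  Drama: 1
  Horror: 1
  SciFi: 1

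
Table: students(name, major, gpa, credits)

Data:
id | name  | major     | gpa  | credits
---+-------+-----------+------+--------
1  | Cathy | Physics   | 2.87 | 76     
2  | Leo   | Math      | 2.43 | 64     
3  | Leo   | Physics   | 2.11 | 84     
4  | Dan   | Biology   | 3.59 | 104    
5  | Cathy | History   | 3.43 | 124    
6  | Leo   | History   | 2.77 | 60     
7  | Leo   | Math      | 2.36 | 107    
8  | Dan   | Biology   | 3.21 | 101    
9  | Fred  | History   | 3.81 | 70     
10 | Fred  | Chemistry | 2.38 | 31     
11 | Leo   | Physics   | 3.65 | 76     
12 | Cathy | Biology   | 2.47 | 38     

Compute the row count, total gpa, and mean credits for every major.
SELECT major,
       COUNT(*) as cnt,
       SUM(gpa) as total_gpa,
       AVG(credits) as avg_credits
FROM students
GROUP BY major

Result:
  Biology: 3 records, 9.27 total gpa, 81.00 avg credits
  Chemistry: 1 records, 2.38 total gpa, 31.00 avg credits
  History: 3 records, 10.01 total gpa, 84.67 avg credits
  Math: 2 records, 4.79 total gpa, 85.50 avg credits
  Physics: 3 records, 8.63 total gpa, 78.67 avg credits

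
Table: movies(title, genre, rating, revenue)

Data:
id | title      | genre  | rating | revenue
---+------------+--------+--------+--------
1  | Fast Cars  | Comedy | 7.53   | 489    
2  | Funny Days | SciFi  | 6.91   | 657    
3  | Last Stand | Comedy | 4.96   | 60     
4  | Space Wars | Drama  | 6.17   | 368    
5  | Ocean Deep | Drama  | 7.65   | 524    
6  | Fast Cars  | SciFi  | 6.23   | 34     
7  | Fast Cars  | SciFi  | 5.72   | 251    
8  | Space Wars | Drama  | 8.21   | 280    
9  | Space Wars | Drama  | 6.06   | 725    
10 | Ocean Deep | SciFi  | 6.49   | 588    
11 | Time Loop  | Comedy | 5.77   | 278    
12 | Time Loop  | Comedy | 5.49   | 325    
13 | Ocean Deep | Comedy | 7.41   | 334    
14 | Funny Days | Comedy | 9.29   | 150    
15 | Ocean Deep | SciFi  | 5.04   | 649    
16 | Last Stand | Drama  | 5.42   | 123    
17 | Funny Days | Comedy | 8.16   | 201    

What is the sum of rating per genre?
SELECT genre, SUM(rating) as result
FROM movies
GROUP BY genre

Result:
  Comedy: 48.61
  Drama: 33.51
  SciFi: 30.39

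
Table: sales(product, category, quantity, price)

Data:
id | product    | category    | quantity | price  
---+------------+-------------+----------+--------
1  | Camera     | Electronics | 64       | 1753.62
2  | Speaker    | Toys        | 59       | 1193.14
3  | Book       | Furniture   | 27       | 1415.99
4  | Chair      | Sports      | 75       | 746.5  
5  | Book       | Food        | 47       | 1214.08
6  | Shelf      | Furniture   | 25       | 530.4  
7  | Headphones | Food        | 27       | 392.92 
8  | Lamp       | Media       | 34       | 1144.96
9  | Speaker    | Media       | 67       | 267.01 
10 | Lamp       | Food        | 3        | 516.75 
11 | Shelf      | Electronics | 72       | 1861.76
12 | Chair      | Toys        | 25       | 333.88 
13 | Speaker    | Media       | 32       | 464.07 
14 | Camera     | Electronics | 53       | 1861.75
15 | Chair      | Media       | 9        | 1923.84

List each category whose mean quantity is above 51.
SELECT category, AVG(quantity)
FROM sales
GROUP BY category
HAVING AVG(quantity) > 51

Result:
  Electronics: avg=63.00
  Sports: avg=75.00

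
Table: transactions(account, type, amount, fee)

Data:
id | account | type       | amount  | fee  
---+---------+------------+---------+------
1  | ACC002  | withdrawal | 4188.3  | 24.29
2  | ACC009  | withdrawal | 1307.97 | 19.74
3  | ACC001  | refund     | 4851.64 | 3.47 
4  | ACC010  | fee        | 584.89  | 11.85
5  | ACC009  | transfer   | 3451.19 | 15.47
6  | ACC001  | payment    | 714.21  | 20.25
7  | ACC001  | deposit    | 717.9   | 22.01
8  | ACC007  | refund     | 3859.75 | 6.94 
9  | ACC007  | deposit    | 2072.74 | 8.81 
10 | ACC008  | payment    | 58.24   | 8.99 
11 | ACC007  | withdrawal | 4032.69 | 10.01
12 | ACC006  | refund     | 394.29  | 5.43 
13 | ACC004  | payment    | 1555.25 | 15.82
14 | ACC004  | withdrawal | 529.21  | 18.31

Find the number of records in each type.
SELECT type, COUNT(*) as count
FROM transactions
GROUP BY type

Result:
  deposit: 2
  fee: 1
  payment: 3
  refund: 3
  transfer: 1
  withdrawal: 4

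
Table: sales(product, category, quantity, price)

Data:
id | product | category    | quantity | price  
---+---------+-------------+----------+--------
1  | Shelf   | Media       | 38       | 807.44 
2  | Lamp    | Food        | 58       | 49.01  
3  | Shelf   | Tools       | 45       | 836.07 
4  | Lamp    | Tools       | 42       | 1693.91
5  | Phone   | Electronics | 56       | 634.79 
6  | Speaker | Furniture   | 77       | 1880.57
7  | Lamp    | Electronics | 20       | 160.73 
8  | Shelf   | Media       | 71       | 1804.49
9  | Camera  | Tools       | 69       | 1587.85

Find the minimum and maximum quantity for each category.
SELECT category, MIN(quantity), MAX(quantity)
FROM sales
GROUP BY category

Result:
  Electronics: min=20, max=56
  Food: min=58, max=58
  Furniture: min=77, max=77
  Media: min=38, max=71
  Tools: min=42, max=69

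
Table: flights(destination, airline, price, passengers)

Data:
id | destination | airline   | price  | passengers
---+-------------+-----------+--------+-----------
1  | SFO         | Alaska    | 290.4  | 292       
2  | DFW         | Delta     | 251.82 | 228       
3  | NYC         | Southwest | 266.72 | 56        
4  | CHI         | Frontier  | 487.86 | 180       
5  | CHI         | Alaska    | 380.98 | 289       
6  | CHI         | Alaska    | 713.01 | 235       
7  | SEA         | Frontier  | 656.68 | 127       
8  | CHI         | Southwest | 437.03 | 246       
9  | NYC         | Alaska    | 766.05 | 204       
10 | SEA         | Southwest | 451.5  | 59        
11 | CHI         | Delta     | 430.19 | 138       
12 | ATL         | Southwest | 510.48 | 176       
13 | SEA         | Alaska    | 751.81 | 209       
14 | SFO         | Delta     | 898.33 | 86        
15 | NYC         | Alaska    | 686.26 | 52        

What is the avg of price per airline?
SELECT airline, AVG(price) as result
FROM flights
GROUP BY airline

Result:
  Alaska: 598.09
  Delta: 526.78
  Frontier: 572.27
  Southwest: 416.43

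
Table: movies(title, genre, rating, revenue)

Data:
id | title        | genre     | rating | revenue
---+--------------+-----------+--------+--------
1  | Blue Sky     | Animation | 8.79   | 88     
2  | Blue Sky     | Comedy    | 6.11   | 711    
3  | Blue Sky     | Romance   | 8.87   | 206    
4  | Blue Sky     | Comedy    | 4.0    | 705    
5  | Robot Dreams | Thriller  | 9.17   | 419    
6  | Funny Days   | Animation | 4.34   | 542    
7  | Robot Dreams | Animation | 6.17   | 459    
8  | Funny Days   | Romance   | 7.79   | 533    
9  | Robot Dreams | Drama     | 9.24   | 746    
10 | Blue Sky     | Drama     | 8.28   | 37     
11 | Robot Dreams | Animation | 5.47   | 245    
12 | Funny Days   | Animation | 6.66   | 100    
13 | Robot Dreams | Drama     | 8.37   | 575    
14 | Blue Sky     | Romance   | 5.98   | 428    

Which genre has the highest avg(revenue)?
SELECT genre, AVG(revenue) as val
FROM movies
GROUP BY genre
ORDER BY val DESC
LIMIT 1

Result: Comedy with avg(revenue) = 708.00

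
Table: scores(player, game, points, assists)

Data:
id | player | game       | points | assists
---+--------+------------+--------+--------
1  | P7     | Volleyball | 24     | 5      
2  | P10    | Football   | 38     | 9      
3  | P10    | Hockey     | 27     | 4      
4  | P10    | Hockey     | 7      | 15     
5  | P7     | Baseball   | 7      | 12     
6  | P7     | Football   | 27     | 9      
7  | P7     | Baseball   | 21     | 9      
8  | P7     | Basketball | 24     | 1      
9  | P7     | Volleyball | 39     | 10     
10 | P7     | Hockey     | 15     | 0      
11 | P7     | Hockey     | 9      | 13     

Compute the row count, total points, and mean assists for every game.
SELECT game,
       COUNT(*) as cnt,
       SUM(points) as total_points,
       AVG(assists) as avg_assists
FROM scores
GROUP BY game

Result:
  Baseball: 2 records, 28 total points, 10.50 avg assists
  Basketball: 1 records, 24 total points, 1.00 avg assists
  Football: 2 records, 65 total points, 9.00 avg assists
  Hockey: 4 records, 58 total points, 8.00 avg assists
  Volleyball: 2 records, 63 total points, 7.50 avg assists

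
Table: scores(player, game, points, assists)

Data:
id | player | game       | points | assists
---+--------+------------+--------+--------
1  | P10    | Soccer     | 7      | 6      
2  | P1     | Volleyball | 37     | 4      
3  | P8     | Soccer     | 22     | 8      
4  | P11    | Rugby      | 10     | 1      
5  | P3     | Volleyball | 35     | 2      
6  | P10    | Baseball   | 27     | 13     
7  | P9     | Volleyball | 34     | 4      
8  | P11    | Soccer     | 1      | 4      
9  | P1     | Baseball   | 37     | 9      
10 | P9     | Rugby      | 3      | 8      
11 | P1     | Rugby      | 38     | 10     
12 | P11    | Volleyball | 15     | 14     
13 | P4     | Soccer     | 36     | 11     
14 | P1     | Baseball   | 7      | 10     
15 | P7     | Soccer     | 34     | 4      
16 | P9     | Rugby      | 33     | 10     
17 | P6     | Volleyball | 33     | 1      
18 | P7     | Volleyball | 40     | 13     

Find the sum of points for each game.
SELECT game, SUM(points) as result
FROM scores
GROUP BY game

Result:
  Baseball: 71
  Rugby: 84
  Soccer: 100
  Volleyball: 194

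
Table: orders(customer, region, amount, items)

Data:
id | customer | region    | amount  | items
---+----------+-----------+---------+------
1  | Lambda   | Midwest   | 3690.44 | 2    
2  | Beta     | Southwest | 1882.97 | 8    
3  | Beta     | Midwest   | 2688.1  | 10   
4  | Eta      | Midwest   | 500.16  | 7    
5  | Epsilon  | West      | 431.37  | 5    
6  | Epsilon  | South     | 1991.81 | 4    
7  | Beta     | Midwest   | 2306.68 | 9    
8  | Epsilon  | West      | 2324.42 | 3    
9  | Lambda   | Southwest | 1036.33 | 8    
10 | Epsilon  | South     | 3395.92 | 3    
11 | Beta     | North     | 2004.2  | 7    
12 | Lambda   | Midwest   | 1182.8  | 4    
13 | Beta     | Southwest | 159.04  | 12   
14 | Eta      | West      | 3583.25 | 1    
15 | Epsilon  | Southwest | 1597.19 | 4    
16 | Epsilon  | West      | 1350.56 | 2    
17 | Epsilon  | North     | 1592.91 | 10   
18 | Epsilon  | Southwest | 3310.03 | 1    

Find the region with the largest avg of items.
SELECT region, AVG(items) as val
FROM orders
GROUP BY region
ORDER BY val DESC
LIMIT 1

Result: North with avg(items) = 8.50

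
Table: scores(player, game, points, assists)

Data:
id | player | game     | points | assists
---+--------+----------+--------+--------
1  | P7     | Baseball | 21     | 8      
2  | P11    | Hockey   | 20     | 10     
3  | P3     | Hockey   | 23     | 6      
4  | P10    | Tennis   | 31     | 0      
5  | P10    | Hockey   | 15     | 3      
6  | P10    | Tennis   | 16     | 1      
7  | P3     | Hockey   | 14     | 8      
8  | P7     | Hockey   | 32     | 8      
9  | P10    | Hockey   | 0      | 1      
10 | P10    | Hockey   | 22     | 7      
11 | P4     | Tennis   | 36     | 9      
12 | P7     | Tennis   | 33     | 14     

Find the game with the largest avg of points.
SELECT game, AVG(points) as val
FROM scores
GROUP BY game
ORDER BY val DESC
LIMIT 1

Result: Tennis with avg(points) = 29.00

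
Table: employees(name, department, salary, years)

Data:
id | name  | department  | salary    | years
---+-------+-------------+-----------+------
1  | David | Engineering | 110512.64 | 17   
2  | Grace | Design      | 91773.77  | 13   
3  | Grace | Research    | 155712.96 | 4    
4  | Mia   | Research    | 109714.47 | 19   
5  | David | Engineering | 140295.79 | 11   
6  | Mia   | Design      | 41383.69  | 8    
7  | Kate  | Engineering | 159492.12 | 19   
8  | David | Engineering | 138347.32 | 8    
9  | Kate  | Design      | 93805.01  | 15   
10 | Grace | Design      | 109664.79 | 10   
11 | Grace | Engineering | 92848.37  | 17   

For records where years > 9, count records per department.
SELECT department, COUNT(*)
FROM employees
WHERE years > 9
GROUP BY department

Note: WHERE filters rows before grouping.

Result:
  Design: 3
  Engineering: 4
  Research: 1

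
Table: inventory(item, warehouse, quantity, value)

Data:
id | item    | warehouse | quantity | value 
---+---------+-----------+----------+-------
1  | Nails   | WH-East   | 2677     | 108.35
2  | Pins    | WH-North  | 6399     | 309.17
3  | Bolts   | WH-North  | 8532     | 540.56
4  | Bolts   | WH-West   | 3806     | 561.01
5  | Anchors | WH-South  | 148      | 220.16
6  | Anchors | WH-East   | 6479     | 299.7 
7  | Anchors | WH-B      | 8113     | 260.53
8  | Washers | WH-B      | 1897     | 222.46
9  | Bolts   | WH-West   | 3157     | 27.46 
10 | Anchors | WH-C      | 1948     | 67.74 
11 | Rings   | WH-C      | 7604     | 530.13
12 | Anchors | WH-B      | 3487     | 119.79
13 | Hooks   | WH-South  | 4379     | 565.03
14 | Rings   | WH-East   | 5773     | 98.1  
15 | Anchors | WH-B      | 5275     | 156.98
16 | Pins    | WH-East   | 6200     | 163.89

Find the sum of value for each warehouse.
SELECT warehouse, SUM(value) as result
FROM inventory
GROUP BY warehouse

Result:
  WH-B: 759.76
  WH-C: 597.87
  WH-East: 670.04
  WH-North: 849.73
  WH-South: 785.19
  WH-West: 588.47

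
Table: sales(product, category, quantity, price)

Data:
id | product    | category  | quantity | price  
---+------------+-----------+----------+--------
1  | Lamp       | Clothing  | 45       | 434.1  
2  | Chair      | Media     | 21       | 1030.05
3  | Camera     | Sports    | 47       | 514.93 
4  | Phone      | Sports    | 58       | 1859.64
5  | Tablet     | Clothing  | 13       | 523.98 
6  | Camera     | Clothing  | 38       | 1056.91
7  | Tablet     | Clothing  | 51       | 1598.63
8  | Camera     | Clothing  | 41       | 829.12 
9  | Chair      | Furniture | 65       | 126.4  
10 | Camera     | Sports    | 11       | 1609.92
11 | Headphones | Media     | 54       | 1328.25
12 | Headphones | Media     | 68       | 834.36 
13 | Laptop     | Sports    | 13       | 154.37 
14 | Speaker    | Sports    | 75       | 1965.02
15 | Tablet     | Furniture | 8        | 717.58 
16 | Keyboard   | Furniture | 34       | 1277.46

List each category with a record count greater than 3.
SELECT category, COUNT(*) as cnt
FROM sales
GROUP BY category
HAVING COUNT(*) > 3

Result:
  Clothing: 5
  Sports: 5

Note: HAVING filters groups after aggregation, WHERE filters rows before.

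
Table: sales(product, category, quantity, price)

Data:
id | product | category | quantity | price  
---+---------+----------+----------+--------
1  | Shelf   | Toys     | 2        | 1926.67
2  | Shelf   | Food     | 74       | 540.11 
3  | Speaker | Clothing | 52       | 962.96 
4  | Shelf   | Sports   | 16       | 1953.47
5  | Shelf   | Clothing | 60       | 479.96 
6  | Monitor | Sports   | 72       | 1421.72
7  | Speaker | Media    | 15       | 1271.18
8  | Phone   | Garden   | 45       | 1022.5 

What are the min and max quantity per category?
SELECT category, MIN(quantity), MAX(quantity)
FROM sales
GROUP BY category

Result:
  Clothing: min=52, max=60
  Food: min=74, max=74
  Garden: min=45, max=45
  Media: min=15, max=15
  Sports: min=16, max=72
  Toys: min=2, max=2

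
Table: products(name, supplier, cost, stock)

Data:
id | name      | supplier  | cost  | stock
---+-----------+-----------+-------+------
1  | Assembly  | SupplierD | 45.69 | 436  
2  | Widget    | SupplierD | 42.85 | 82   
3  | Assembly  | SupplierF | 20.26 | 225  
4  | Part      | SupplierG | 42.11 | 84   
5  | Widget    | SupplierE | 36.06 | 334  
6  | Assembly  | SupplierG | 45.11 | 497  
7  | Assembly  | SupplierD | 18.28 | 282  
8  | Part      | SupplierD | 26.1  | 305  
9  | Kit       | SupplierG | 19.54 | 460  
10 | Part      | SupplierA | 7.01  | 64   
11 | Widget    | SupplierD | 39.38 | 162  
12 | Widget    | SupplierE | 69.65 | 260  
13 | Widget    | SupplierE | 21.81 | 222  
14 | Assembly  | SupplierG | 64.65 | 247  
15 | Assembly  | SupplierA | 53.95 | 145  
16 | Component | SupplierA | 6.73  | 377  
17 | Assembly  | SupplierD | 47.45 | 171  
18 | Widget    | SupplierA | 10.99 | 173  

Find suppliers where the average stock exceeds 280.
SELECT supplier, AVG(stock)
FROM products
GROUP BY supplier
HAVING AVG(stock) > 280

Result:
  SupplierG: avg=322.00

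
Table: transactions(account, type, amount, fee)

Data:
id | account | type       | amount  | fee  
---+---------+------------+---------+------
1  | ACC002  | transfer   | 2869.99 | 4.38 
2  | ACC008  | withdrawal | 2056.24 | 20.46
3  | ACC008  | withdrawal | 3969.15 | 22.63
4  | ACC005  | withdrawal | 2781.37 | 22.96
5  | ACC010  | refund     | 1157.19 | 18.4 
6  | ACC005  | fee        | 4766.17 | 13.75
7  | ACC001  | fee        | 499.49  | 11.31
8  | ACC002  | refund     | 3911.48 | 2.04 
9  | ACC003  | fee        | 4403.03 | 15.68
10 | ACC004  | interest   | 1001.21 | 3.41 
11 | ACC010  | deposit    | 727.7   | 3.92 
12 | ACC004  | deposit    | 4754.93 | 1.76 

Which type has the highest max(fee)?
SELECT type, MAX(fee) as val
FROM transactions
GROUP BY type
ORDER BY val DESC
LIMIT 1

Result: withdrawal with max(fee) = 22.96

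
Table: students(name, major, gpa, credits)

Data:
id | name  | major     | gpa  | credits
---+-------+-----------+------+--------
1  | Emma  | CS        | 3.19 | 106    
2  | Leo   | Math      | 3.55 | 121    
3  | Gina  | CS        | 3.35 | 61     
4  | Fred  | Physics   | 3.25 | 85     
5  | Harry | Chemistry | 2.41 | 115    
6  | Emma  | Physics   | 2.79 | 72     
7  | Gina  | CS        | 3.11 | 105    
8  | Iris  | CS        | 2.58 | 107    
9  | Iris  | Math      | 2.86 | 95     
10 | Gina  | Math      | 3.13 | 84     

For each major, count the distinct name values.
SELECT major, COUNT(DISTINCT name)
FROM students
GROUP BY major

Result:
  CS: 3 distinct
  Chemistry: 1 distinct
  Math: 3 distinct
  Physics: 2 distinct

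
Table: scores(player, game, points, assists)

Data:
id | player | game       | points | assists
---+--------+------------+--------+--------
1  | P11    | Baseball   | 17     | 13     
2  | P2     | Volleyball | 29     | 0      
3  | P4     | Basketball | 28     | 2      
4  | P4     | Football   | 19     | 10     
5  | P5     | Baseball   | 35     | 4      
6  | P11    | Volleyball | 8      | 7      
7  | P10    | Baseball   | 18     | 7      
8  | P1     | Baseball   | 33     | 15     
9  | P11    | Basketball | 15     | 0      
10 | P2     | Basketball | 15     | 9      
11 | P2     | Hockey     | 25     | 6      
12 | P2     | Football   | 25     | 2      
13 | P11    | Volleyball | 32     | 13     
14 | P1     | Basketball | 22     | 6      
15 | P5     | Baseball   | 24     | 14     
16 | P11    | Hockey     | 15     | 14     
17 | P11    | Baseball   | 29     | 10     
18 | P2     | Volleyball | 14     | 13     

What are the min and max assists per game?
SELECT game, MIN(assists), MAX(assists)
FROM scores
GROUP BY game

Result:
  Baseball: min=4, max=15
  Basketball: min=0, max=9
  Football: min=2, max=10
  Hockey: min=6, max=14
  Volleyball: min=0, max=13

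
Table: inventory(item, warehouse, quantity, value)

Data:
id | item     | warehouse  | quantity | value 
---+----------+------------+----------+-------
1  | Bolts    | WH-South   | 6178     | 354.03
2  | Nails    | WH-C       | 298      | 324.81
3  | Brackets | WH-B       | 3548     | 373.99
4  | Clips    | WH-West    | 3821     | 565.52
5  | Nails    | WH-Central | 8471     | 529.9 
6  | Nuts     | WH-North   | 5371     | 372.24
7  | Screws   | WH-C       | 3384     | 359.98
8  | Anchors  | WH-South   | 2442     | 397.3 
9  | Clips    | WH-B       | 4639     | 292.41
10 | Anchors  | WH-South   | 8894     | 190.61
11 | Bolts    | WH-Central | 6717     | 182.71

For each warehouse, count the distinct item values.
SELECT warehouse, COUNT(DISTINCT item)
FROM inventory
GROUP BY warehouse

Result:
  WH-B: 2 distinct
  WH-C: 2 distinct
  WH-Central: 2 distinct
  WH-North: 1 distinct
  WH-South: 2 distinct
  WH-West: 1 distinct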